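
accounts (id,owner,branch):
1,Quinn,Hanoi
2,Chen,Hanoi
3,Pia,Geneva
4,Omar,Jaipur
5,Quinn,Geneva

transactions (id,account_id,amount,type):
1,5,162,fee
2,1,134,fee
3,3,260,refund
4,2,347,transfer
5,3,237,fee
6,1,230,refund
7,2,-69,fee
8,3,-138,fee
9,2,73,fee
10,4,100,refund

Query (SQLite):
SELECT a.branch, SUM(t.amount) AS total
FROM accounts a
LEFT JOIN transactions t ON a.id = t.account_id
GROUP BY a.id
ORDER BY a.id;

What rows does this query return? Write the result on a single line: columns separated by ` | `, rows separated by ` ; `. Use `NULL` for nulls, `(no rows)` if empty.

Hanoi | 364 ; Hanoi | 351 ; Geneva | 359 ; Jaipur | 100 ; Geneva | 162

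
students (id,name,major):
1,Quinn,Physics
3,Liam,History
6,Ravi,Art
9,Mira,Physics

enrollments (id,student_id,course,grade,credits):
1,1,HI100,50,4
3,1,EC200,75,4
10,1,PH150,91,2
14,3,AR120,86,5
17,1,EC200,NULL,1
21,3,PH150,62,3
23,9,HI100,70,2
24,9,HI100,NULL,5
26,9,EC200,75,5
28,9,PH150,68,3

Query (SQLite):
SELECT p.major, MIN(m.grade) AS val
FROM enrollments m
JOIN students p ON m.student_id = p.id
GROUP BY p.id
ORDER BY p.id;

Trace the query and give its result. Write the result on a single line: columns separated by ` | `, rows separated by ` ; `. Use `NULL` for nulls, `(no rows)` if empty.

Physics | 50 ; History | 62 ; Physics | 68

Join each enrollments row to its students via student_id.
Group joined rows by students.id; compute MIN(m.grade) per group.
  1: ids {1, 3, 10, 17} → MIN(m.grade)=50
  3: ids {14, 21} → MIN(m.grade)=62
  9: ids {23, 24, 26, 28} → MIN(m.grade)=68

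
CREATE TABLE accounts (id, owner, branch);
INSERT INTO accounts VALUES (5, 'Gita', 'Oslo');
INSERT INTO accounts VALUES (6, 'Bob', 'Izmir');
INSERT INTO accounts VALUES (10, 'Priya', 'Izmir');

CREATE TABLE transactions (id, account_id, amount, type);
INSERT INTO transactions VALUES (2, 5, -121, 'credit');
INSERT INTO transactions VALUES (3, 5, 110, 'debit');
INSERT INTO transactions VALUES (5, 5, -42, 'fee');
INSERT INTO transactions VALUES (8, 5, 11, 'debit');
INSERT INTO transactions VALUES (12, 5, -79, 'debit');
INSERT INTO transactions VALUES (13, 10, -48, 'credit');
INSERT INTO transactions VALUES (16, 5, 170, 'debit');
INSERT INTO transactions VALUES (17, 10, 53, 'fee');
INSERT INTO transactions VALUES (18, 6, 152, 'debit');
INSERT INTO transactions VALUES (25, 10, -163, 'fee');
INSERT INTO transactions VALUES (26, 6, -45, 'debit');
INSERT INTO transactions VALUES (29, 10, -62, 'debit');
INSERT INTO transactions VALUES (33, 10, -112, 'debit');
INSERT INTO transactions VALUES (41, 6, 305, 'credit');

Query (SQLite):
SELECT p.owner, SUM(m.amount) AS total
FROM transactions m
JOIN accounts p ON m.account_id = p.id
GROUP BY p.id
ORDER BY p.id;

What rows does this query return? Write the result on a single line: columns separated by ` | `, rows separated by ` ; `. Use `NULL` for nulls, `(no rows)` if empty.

Gita | 49 ; Bob | 412 ; Priya | -332

Join each transactions row to its accounts via account_id.
Group joined rows by accounts.id; compute SUM(m.amount) per group.
  5: ids {2, 3, 5, 8, 12, 16} → SUM(m.amount)=49
  6: ids {18, 26, 41} → SUM(m.amount)=412
  10: ids {13, 17, 25, 29, 33} → SUM(m.amount)=-332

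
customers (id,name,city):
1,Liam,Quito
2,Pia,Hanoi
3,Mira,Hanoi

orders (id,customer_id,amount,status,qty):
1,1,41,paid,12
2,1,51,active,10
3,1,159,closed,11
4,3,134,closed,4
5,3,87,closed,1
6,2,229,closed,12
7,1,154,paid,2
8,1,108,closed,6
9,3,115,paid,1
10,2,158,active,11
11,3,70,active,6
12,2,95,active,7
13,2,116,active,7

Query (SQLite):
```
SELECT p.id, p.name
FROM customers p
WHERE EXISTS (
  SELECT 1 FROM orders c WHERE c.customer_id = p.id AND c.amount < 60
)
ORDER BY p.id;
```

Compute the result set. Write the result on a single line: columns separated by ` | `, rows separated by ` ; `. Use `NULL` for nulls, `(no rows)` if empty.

For each customers row, check whether any orders with matching customer_id has amount < 60.
Keep rows where that is true.

1 | Liam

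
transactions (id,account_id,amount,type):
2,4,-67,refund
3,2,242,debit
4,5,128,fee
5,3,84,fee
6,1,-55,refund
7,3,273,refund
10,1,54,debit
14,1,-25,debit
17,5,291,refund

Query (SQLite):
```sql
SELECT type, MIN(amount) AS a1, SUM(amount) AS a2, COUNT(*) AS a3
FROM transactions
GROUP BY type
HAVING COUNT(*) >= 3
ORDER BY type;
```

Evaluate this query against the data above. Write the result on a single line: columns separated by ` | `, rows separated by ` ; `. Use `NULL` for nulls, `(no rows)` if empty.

Group transactions by type.
Per group compute: MIN(amount), SUM(amount), COUNT(*).
HAVING: drop groups with fewer than 3 rows.
  debit: ids {3, 10, 14} → MIN(amount)=-25, SUM(amount)=271, COUNT(*)=3
  fee: ids {4, 5} → MIN(amount)=84, SUM(amount)=212, COUNT(*)=2
  refund: ids {2, 6, 7, 17} → MIN(amount)=-67, SUM(amount)=442, COUNT(*)=4

debit | -25 | 271 | 3 ; refund | -67 | 442 | 4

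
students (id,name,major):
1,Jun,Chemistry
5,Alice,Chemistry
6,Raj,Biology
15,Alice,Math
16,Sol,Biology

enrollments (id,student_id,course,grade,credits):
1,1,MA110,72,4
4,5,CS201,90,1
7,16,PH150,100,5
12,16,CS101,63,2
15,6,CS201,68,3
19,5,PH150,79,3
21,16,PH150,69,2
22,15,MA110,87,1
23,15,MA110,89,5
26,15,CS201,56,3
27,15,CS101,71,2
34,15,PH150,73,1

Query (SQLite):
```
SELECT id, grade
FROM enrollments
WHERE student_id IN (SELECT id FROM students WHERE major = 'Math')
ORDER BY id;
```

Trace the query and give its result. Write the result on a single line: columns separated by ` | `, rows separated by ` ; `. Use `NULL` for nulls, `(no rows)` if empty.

22 | 87 ; 23 | 89 ; 26 | 56 ; 27 | 71 ; 34 | 73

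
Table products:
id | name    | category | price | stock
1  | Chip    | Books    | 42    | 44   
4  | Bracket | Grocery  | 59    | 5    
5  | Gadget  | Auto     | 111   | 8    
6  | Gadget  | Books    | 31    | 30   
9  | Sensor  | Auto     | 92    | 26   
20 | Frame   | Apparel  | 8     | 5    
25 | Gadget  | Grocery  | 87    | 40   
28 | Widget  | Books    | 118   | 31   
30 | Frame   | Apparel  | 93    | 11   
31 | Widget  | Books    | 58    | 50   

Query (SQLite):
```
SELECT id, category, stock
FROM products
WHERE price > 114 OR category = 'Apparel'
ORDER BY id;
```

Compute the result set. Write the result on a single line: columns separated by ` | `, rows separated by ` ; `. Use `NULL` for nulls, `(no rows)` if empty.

20 | Apparel | 5 ; 28 | Books | 31 ; 30 | Apparel | 11

price > 114: ids {28}
category = 'Apparel': ids {20, 30}
Combine with OR.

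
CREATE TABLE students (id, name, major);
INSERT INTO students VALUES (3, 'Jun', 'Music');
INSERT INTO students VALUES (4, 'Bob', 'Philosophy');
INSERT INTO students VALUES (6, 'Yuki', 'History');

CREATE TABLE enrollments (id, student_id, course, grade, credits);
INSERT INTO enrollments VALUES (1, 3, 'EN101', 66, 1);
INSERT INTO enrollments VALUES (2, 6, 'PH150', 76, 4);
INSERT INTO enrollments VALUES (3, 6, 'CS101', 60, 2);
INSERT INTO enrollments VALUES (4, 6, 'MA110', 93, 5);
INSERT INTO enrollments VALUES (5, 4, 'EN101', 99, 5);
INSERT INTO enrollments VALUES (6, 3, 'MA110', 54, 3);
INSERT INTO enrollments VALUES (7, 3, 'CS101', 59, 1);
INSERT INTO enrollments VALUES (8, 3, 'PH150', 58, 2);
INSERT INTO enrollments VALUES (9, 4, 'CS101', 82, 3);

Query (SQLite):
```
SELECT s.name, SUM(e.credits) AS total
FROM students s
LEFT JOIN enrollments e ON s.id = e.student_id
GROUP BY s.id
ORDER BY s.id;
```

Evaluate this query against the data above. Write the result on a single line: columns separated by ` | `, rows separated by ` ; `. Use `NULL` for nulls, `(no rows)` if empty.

LEFT JOIN keeps every students row; unmatched ones get NULL for enrollments columns.
Group by students.id and compute SUM(e.credits). SUM over an all-NULL group is NULL.
  3: ids {1, 6, 7, 8} → SUM(e.credits)=7
  4: ids {5, 9} → SUM(e.credits)=8
  6: ids {2, 3, 4} → SUM(e.credits)=11

Jun | 7 ; Bob | 8 ; Yuki | 11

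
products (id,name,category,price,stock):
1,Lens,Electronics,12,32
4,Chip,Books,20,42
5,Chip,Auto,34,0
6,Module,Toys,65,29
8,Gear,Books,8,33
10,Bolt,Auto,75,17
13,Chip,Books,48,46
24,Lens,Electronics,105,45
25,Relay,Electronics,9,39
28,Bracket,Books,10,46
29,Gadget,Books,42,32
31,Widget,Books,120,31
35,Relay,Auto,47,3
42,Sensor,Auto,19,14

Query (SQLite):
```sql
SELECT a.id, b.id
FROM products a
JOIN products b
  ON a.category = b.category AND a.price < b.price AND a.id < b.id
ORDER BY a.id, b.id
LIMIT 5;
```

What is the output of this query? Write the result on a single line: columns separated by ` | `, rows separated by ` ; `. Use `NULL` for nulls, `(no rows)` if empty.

1 | 24 ; 4 | 13 ; 4 | 29 ; 4 | 31 ; 5 | 10

Pairs (a,b) with same category, a.price < b.price, a.id < b.id.
category groups: Auto:{5,10,35,42} Books:{4,8,13,28,29,31} Electronics:{1,24,25} Toys:{6}
Ordered by (a.id, b.id); first 5.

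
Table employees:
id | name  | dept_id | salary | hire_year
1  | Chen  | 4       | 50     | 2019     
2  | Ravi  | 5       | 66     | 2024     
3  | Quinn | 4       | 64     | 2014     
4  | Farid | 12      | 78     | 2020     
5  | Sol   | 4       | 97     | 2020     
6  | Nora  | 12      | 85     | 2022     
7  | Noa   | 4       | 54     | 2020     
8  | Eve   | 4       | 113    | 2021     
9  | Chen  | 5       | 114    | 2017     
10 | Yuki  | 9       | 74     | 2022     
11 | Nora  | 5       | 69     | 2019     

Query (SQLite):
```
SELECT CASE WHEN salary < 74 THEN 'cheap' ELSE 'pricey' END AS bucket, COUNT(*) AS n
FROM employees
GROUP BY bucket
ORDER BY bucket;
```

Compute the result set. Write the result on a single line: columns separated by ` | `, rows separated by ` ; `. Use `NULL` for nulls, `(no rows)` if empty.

Bucket rows by salary < 74 → 'cheap' else 'pricey'; count each bucket.

cheap | 5 ; pricey | 6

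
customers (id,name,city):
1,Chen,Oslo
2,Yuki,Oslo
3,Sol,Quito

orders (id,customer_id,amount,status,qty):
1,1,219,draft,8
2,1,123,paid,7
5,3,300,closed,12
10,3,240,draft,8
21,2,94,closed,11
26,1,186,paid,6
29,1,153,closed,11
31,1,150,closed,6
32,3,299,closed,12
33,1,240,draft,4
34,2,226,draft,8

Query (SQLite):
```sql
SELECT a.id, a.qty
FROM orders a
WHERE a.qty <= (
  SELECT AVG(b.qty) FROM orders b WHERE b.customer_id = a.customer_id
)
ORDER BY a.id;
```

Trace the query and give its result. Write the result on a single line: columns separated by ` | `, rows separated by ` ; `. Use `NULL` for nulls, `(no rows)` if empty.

2 | 7 ; 10 | 8 ; 26 | 6 ; 31 | 6 ; 33 | 4 ; 34 | 8

For each orders row a, compute AVG(qty) over rows sharing a.customer_id.
Keep row a if a.qty <= that per-group AVG.
  customer_id=1: AVG(qty) = 7.0
  customer_id=2: AVG(qty) = 9.5
  customer_id=3: AVG(qty) = 10.666667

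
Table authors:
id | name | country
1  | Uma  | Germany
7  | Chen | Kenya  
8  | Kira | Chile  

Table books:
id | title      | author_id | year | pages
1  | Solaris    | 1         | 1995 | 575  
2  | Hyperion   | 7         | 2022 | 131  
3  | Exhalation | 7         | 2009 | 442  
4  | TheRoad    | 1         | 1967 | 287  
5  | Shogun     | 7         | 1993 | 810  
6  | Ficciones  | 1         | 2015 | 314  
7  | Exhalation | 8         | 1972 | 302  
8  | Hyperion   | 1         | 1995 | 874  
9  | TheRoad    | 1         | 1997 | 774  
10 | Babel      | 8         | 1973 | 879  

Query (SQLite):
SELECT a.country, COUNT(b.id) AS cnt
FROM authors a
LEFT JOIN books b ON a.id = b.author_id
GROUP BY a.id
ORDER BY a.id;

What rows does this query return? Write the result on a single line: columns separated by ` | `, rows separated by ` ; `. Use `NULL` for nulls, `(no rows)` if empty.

Germany | 5 ; Kenya | 3 ; Chile | 2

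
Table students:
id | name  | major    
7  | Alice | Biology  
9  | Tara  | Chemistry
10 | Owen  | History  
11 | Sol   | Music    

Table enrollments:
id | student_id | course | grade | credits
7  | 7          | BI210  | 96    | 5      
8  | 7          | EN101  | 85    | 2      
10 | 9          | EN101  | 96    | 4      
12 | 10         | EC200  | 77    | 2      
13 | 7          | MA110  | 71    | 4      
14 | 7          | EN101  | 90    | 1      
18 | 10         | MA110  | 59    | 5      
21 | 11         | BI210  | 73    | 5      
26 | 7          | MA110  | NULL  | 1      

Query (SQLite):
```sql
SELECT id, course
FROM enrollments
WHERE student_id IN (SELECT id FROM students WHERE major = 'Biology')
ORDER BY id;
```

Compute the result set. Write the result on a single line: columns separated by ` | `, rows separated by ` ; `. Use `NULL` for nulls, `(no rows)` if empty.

Inner query: students.id where major = 'Biology'.
Outer: keep enrollments rows whose student_id is in that set.
Inner query → {7}

7 | BI210 ; 8 | EN101 ; 13 | MA110 ; 14 | EN101 ; 26 | MA110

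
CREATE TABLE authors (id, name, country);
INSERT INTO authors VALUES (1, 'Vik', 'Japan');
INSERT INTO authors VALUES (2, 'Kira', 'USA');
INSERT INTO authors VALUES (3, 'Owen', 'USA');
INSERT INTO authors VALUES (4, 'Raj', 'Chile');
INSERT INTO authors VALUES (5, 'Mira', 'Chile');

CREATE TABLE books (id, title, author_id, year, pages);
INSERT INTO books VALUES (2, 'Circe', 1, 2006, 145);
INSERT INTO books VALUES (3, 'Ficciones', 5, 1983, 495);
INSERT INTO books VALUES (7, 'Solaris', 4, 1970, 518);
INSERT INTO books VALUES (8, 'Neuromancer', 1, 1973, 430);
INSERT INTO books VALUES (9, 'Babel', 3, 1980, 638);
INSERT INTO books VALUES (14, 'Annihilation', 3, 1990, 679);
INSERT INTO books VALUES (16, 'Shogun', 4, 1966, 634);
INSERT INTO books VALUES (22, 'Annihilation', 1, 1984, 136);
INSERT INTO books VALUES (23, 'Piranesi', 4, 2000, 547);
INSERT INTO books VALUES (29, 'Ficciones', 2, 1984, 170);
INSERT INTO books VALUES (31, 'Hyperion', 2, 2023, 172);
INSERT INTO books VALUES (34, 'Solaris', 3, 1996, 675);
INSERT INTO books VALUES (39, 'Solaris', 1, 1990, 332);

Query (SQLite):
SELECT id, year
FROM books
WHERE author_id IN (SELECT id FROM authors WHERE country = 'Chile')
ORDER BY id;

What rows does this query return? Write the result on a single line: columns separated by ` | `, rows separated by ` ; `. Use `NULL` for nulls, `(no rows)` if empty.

3 | 1983 ; 7 | 1970 ; 16 | 1966 ; 23 | 2000

Inner query: authors.id where country = 'Chile'.
Outer: keep books rows whose author_id is in that set.
Inner query → {4, 5}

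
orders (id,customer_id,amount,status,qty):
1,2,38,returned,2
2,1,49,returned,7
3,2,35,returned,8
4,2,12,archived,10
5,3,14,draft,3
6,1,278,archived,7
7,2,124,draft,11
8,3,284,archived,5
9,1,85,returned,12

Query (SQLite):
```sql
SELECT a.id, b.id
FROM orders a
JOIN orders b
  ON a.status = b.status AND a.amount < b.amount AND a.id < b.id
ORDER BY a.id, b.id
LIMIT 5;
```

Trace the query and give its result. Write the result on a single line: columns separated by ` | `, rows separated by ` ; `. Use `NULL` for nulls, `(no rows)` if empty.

1 | 2 ; 1 | 9 ; 2 | 9 ; 3 | 9 ; 4 | 6

Pairs (a,b) with same status, a.amount < b.amount, a.id < b.id.
status groups: archived:{4,6,8} draft:{5,7} returned:{1,2,3,9}
Ordered by (a.id, b.id); first 5.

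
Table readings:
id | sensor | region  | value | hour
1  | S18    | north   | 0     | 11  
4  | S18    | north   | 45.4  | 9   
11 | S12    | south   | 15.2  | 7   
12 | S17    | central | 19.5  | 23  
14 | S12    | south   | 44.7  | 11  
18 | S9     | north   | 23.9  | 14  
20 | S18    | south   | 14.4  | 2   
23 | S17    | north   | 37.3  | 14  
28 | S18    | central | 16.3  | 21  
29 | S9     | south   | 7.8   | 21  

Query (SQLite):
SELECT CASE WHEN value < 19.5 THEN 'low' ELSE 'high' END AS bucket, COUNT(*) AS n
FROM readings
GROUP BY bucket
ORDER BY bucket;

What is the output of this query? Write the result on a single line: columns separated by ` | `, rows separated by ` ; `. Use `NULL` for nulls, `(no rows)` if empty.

Bucket rows by value < 19.5 → 'low' else 'high'; count each bucket.

high | 5 ; low | 5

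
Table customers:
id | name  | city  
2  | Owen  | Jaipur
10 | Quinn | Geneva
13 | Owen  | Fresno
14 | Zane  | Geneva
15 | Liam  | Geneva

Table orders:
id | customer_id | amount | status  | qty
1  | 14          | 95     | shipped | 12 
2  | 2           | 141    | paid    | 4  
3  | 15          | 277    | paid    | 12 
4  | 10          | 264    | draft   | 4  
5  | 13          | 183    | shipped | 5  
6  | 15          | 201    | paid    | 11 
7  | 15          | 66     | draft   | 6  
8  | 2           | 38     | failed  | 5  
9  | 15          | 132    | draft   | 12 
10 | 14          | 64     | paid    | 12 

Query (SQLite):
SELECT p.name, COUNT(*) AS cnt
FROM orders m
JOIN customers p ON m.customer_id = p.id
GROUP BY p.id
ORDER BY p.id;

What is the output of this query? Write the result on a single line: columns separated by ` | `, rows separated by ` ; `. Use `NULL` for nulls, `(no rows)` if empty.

Owen | 2 ; Quinn | 1 ; Owen | 1 ; Zane | 2 ; Liam | 4

Join each orders row to its customers via customer_id.
Group joined rows by customers.id; compute COUNT(*) per group.
  2: ids {2, 8} → COUNT(*)=2
  10: ids {4} → COUNT(*)=1
  13: ids {5} → COUNT(*)=1
  14: ids {1, 10} → COUNT(*)=2
  15: ids {3, 6, 7, 9} → COUNT(*)=4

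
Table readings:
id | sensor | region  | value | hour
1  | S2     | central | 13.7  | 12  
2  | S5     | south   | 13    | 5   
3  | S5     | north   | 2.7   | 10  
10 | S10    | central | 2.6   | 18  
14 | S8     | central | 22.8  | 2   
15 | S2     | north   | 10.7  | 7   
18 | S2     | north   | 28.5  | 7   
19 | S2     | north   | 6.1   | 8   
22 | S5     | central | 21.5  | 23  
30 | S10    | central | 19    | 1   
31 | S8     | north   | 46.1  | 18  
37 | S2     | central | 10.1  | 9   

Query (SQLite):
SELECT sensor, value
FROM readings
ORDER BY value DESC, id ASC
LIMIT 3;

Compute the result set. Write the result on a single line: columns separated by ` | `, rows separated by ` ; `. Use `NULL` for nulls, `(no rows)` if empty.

Sort by value desc, tiebreak id asc: (46.1, id=31), (28.5, id=18), (22.8, id=14), (21.5, id=22), (19, id=30), (13.7, id=1) …. Take first 3.

S8 | 46.1 ; S2 | 28.5 ; S8 | 22.8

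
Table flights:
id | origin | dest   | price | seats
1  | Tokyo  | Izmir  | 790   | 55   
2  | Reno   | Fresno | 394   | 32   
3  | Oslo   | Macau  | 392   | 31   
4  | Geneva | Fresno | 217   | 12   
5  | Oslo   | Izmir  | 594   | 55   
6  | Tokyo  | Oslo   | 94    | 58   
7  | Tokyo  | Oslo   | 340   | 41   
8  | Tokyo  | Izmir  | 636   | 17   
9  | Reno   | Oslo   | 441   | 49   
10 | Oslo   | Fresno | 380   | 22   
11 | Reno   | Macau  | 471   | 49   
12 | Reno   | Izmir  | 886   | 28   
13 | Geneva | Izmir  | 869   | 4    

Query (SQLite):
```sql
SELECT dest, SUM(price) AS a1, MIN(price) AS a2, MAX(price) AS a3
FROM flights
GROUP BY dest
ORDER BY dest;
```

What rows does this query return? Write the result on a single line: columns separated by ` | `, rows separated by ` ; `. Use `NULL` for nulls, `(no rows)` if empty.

Fresno | 991 | 217 | 394 ; Izmir | 3775 | 594 | 886 ; Macau | 863 | 392 | 471 ; Oslo | 875 | 94 | 441

Group flights by dest.
Per group compute: SUM(price), MIN(price), MAX(price).
  Fresno: ids {2, 4, 10} → SUM(price)=991, MIN(price)=217, MAX(price)=394
  Izmir: ids {1, 5, 8, 12, 13} → SUM(price)=3775, MIN(price)=594, MAX(price)=886
  Macau: ids {3, 11} → SUM(price)=863, MIN(price)=392, MAX(price)=471
  Oslo: ids {6, 7, 9} → SUM(price)=875, MIN(price)=94, MAX(price)=441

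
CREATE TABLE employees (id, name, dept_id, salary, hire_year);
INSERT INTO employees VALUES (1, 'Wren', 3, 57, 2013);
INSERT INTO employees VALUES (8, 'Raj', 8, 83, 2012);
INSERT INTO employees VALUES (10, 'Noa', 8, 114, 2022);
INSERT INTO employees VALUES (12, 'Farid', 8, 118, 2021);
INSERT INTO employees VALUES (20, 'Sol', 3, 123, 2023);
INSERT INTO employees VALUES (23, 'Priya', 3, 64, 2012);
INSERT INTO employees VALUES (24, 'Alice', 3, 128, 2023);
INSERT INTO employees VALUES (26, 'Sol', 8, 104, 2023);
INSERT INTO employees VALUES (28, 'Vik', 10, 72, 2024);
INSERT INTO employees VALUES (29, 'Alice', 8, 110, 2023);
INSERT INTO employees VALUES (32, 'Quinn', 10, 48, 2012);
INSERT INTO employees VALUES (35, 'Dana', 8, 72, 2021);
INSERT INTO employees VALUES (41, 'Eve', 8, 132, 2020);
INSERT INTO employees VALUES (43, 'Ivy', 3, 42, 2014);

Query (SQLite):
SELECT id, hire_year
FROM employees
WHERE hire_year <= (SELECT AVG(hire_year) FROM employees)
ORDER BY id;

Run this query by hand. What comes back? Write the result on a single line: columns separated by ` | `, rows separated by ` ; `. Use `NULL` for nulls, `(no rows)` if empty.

Scalar subquery: AVG(hire_year) over all employees rows = 2018.785714 (≈; comparison uses full precision).
Keep rows where hire_year <= that value.

1 | 2013 ; 8 | 2012 ; 23 | 2012 ; 32 | 2012 ; 43 | 2014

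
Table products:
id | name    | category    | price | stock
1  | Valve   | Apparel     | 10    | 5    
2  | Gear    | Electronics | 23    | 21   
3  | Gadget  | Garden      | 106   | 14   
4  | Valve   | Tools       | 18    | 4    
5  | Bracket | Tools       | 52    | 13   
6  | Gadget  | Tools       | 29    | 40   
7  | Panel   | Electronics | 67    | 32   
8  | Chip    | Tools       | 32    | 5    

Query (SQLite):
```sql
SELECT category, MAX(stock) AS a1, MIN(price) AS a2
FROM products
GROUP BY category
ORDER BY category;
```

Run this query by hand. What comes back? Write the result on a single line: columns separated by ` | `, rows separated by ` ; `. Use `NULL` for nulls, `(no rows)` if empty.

Group products by category.
Per group compute: MAX(stock), MIN(price).
  Apparel: ids {1} → MAX(stock)=5, MIN(price)=10
  Electronics: ids {2, 7} → MAX(stock)=32, MIN(price)=23
  Garden: ids {3} → MAX(stock)=14, MIN(price)=106
  Tools: ids {4, 5, 6, 8} → MAX(stock)=40, MIN(price)=18

Apparel | 5 | 10 ; Electronics | 32 | 23 ; Garden | 14 | 106 ; Tools | 40 | 18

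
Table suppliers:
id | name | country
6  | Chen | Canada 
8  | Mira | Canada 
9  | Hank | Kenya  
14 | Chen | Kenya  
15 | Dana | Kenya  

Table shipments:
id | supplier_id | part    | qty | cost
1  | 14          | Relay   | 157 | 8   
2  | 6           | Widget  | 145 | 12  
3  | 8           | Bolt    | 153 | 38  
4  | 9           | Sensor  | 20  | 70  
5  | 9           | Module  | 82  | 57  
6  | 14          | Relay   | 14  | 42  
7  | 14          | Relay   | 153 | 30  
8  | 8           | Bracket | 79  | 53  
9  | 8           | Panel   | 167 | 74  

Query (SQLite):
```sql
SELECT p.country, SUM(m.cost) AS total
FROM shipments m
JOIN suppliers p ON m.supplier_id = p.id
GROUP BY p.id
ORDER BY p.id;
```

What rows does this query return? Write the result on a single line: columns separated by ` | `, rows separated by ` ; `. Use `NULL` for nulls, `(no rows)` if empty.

Join each shipments row to its suppliers via supplier_id.
Group joined rows by suppliers.id; compute SUM(m.cost) per group.
  6: ids {2} → SUM(m.cost)=12
  8: ids {3, 8, 9} → SUM(m.cost)=165
  9: ids {4, 5} → SUM(m.cost)=127
  14: ids {1, 6, 7} → SUM(m.cost)=80

Canada | 12 ; Canada | 165 ; Kenya | 127 ; Kenya | 80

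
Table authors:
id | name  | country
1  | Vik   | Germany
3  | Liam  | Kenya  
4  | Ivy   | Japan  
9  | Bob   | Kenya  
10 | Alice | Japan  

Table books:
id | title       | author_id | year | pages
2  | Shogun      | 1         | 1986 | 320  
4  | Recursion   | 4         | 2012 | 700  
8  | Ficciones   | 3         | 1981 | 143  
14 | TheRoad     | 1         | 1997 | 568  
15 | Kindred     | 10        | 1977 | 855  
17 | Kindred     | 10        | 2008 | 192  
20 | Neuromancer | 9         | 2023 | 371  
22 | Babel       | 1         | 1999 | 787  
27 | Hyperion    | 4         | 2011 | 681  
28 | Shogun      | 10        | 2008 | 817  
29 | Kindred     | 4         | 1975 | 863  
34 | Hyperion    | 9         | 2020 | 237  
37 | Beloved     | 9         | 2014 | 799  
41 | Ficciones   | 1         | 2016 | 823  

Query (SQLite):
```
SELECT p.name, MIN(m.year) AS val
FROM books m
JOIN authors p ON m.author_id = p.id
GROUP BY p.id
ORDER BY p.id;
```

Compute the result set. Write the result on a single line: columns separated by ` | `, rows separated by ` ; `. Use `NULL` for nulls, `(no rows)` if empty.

Vik | 1986 ; Liam | 1981 ; Ivy | 1975 ; Bob | 2014 ; Alice | 1977

Join each books row to its authors via author_id.
Group joined rows by authors.id; compute MIN(m.year) per group.
  1: ids {2, 14, 22, 41} → MIN(m.year)=1986
  3: ids {8} → MIN(m.year)=1981
  4: ids {4, 27, 29} → MIN(m.year)=1975
  9: ids {20, 34, 37} → MIN(m.year)=2014
  10: ids {15, 17, 28} → MIN(m.year)=1977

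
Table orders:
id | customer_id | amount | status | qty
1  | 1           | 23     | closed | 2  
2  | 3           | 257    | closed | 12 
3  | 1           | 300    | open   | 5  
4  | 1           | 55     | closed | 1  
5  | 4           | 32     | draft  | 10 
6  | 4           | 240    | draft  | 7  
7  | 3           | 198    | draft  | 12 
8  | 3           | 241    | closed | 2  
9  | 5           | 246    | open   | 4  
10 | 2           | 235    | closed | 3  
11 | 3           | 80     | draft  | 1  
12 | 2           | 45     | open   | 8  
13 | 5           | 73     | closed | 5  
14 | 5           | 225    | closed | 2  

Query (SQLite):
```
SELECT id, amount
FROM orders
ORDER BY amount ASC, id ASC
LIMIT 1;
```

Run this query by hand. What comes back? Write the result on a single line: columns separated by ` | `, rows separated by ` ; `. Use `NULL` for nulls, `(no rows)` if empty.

Sort by amount asc, tiebreak id asc: (23, id=1), (32, id=5), (45, id=12), (55, id=4) …. Take first 1.

1 | 23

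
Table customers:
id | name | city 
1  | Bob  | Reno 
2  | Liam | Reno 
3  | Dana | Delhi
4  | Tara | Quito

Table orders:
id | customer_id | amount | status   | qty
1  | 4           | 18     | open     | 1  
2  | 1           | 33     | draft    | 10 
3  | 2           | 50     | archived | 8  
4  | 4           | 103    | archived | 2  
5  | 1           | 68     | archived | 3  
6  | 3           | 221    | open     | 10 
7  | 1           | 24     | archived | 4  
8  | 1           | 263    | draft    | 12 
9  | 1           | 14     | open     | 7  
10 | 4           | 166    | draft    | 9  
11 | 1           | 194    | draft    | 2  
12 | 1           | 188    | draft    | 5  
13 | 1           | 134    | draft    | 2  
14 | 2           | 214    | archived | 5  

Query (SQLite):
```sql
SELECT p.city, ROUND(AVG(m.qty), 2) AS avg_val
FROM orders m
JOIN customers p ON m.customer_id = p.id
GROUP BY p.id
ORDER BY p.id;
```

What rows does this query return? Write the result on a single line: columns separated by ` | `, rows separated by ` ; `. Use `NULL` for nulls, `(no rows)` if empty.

Join each orders row to its customers via customer_id.
Group joined rows by customers.id; compute ROUND(AVG(m.qty), 2) per group.
  1: ids {2, 5, 7, 8, 9, 11, 12, 13} → ROUND(AVG(m.qty), 2)=5.63
  2: ids {3, 14} → ROUND(AVG(m.qty), 2)=6.5
  3: ids {6} → ROUND(AVG(m.qty), 2)=10
  4: ids {1, 4, 10} → ROUND(AVG(m.qty), 2)=4

Reno | 5.63 ; Reno | 6.5 ; Delhi | 10 ; Quito | 4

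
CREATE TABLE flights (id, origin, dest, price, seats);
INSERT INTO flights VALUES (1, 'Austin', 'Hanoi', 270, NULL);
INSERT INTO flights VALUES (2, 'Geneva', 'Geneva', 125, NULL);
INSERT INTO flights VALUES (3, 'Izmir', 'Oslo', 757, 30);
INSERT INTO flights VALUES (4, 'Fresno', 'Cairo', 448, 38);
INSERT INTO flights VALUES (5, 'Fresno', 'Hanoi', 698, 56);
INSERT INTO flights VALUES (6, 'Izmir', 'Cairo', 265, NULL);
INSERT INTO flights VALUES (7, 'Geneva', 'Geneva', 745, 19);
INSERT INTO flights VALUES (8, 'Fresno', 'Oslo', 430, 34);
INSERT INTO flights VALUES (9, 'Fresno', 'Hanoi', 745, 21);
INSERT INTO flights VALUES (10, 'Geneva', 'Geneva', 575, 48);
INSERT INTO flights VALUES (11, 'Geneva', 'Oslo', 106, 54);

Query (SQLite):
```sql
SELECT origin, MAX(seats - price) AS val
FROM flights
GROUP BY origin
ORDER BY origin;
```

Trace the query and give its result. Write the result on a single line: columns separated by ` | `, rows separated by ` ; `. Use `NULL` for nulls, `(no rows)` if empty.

For each row compute seats - price.
Group by origin; take MAX of the expression per group.
  Austin: ids {1} → MAX(seats - price)=NULL
  Fresno: ids {4, 5, 8, 9} → MAX(seats - price)=-396
  Geneva: ids {2, 7, 10, 11} → MAX(seats - price)=-52
  Izmir: ids {3, 6} → MAX(seats - price)=-727

Austin | NULL ; Fresno | -396 ; Geneva | -52 ; Izmir | -727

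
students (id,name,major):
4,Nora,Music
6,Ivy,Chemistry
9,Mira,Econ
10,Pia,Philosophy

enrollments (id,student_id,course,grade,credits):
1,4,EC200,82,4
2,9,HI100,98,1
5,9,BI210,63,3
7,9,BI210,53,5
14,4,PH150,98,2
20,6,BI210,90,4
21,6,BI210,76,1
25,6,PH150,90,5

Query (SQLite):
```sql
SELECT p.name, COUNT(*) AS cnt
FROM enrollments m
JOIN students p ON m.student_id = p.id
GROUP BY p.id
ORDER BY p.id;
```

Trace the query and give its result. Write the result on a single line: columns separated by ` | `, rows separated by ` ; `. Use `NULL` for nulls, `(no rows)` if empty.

Nora | 2 ; Ivy | 3 ; Mira | 3

Join each enrollments row to its students via student_id.
Group joined rows by students.id; compute COUNT(*) per group.
  4: ids {1, 14} → COUNT(*)=2
  6: ids {20, 21, 25} → COUNT(*)=3
  9: ids {2, 5, 7} → COUNT(*)=3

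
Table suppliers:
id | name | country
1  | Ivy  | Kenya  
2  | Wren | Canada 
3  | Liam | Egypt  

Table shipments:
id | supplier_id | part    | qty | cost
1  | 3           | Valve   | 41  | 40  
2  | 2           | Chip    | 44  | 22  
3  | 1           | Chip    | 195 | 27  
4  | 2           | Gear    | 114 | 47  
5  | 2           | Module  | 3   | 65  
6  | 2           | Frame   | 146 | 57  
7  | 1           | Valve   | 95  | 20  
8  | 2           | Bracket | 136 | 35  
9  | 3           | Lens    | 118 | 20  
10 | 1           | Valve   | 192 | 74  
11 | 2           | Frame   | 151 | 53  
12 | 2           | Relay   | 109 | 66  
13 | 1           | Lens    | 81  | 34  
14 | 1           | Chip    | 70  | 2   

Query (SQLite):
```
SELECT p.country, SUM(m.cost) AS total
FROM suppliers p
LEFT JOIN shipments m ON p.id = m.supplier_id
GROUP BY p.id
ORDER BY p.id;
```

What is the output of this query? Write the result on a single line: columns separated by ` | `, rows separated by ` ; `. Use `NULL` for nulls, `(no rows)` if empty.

LEFT JOIN keeps every suppliers row; unmatched ones get NULL for shipments columns.
Group by suppliers.id and compute SUM(m.cost). SUM over an all-NULL group is NULL.
  1: ids {3, 7, 10, 13, 14} → SUM(m.cost)=157
  2: ids {2, 4, 5, 6, 8, 11, 12} → SUM(m.cost)=345
  3: ids {1, 9} → SUM(m.cost)=60

Kenya | 157 ; Canada | 345 ; Egypt | 60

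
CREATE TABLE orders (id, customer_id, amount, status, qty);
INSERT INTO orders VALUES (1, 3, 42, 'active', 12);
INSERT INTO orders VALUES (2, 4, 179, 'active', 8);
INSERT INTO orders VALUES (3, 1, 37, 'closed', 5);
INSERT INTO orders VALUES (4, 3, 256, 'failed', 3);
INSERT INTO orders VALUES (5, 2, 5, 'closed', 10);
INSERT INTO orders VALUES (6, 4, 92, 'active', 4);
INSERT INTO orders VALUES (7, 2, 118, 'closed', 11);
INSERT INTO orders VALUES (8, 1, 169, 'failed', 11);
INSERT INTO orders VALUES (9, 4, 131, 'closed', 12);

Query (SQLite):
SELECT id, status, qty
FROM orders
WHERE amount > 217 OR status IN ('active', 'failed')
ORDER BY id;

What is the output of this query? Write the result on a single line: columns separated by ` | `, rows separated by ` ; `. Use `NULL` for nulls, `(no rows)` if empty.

1 | active | 12 ; 2 | active | 8 ; 4 | failed | 3 ; 6 | active | 4 ; 8 | failed | 11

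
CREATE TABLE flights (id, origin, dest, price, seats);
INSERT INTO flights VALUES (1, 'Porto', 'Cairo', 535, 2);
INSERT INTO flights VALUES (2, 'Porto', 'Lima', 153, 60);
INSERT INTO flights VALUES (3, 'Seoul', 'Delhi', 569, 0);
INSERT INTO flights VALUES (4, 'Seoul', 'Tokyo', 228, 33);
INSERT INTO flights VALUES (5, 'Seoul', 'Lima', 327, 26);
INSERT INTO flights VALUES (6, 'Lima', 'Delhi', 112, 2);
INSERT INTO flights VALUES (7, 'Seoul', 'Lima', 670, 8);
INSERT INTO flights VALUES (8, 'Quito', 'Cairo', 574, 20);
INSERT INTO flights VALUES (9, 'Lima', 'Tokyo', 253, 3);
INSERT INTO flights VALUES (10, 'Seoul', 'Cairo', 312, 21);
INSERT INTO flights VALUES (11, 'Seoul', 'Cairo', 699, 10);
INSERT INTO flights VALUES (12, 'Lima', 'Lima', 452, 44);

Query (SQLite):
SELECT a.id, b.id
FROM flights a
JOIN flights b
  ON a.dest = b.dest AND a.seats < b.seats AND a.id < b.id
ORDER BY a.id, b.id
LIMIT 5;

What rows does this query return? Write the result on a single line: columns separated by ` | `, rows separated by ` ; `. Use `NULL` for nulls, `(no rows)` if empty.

Pairs (a,b) with same dest, a.seats < b.seats, a.id < b.id.
dest groups: Cairo:{1,8,10,11} Delhi:{3,6} Lima:{2,5,7,12} Tokyo:{4,9}
Ordered by (a.id, b.id); first 5.

1 | 8 ; 1 | 10 ; 1 | 11 ; 3 | 6 ; 5 | 12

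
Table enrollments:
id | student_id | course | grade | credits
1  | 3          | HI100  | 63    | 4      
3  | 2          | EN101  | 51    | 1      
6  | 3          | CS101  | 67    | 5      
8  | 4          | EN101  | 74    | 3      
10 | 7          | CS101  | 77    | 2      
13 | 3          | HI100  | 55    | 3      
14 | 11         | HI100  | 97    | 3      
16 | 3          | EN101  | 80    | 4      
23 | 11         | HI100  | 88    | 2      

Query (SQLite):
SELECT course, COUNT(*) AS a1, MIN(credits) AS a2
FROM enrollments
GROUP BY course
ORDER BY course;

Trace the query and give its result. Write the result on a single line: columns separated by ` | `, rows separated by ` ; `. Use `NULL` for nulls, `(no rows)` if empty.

CS101 | 2 | 2 ; EN101 | 3 | 1 ; HI100 | 4 | 2

Group enrollments by course.
Per group compute: COUNT(*), MIN(credits).
  CS101: ids {6, 10} → COUNT(*)=2, MIN(credits)=2
  EN101: ids {3, 8, 16} → COUNT(*)=3, MIN(credits)=1
  HI100: ids {1, 13, 14, 23} → COUNT(*)=4, MIN(credits)=2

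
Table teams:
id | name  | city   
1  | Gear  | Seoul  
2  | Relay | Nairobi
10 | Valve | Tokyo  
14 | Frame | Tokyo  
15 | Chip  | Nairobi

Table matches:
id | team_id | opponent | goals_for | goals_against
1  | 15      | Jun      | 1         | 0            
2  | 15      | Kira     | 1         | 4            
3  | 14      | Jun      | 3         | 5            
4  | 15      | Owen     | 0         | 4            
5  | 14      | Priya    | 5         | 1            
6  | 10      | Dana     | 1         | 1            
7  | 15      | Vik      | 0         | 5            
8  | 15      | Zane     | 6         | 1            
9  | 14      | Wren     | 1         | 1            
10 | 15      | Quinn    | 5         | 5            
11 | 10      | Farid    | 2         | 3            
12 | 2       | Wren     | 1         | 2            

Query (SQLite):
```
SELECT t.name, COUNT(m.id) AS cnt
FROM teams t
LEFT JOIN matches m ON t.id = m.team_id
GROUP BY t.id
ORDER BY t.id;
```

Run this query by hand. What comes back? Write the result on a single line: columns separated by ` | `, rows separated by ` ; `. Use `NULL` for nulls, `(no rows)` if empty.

Gear | 0 ; Relay | 1 ; Valve | 2 ; Frame | 3 ; Chip | 6

LEFT JOIN keeps every teams row; unmatched ones get NULL for matches columns.
Group by teams.id and compute COUNT(m.id). COUNT(col) of an all-NULL group is 0.
  1: ids {—} → COUNT(m.id)=0
  2: ids {12} → COUNT(m.id)=1
  10: ids {6, 11} → COUNT(m.id)=2
  14: ids {3, 5, 9} → COUNT(m.id)=3
  15: ids {1, 2, 4, 7, 8, 10} → COUNT(m.id)=6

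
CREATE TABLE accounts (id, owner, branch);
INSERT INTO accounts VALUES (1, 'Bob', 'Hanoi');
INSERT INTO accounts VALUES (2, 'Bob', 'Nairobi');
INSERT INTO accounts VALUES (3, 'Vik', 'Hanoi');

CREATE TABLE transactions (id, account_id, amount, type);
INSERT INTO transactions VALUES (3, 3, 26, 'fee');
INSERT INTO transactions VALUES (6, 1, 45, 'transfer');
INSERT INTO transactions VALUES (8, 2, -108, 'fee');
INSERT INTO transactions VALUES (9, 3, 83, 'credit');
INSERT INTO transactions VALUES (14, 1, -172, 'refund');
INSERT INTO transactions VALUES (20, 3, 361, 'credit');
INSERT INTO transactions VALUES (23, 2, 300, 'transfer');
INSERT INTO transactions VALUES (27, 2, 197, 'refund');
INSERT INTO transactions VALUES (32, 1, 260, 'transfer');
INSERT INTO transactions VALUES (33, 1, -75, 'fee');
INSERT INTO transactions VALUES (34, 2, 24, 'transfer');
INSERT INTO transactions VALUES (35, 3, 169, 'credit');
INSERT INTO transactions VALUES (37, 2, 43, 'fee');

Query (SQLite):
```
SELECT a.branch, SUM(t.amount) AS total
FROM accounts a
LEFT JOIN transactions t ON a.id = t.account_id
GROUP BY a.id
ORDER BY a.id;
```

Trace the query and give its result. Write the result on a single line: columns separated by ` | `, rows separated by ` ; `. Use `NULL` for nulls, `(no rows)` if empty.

Hanoi | 58 ; Nairobi | 456 ; Hanoi | 639

LEFT JOIN keeps every accounts row; unmatched ones get NULL for transactions columns.
Group by accounts.id and compute SUM(t.amount). SUM over an all-NULL group is NULL.
  1: ids {6, 14, 32, 33} → SUM(t.amount)=58
  2: ids {8, 23, 27, 34, 37} → SUM(t.amount)=456
  3: ids {3, 9, 20, 35} → SUM(t.amount)=639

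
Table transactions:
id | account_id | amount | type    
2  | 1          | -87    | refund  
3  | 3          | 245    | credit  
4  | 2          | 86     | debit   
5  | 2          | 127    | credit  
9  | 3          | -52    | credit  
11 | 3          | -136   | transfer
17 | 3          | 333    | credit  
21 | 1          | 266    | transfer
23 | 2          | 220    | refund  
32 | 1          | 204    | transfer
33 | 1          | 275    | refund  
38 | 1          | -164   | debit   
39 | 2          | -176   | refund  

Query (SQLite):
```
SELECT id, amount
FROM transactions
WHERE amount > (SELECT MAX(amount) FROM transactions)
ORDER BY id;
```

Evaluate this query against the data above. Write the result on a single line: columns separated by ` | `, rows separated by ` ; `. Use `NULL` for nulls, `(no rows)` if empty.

Scalar subquery: MAX(amount) over all transactions rows = 333.
Keep rows where amount > that value.

(no rows)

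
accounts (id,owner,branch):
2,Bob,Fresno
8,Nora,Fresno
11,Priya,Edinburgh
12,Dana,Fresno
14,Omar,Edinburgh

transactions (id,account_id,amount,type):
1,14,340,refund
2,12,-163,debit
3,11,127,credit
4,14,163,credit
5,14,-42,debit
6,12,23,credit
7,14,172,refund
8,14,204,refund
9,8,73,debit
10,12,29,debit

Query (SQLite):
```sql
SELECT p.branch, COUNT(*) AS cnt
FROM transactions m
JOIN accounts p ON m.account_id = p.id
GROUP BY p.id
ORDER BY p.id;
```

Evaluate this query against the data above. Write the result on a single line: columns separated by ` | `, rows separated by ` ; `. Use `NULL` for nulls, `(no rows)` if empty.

Fresno | 1 ; Edinburgh | 1 ; Fresno | 3 ; Edinburgh | 5

Join each transactions row to its accounts via account_id.
Group joined rows by accounts.id; compute COUNT(*) per group.
  8: ids {9} → COUNT(*)=1
  11: ids {3} → COUNT(*)=1
  12: ids {2, 6, 10} → COUNT(*)=3
  14: ids {1, 4, 5, 7, 8} → COUNT(*)=5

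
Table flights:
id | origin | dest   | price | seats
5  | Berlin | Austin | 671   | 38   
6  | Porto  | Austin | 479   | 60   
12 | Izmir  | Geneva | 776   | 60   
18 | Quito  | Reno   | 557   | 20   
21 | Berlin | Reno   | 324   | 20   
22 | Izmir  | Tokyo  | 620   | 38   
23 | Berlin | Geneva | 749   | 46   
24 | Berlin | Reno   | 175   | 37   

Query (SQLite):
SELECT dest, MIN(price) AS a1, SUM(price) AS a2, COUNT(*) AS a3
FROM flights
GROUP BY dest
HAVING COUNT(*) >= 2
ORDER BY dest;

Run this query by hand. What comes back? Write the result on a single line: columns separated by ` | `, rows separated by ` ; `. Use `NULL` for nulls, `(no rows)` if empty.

Austin | 479 | 1150 | 2 ; Geneva | 749 | 1525 | 2 ; Reno | 175 | 1056 | 3

Group flights by dest.
Per group compute: MIN(price), SUM(price), COUNT(*).
HAVING: drop groups with fewer than 2 rows.
  Austin: ids {5, 6} → MIN(price)=479, SUM(price)=1150, COUNT(*)=2
  Geneva: ids {12, 23} → MIN(price)=749, SUM(price)=1525, COUNT(*)=2
  Reno: ids {18, 21, 24} → MIN(price)=175, SUM(price)=1056, COUNT(*)=3
  Tokyo: ids {22} → MIN(price)=620, SUM(price)=620, COUNT(*)=1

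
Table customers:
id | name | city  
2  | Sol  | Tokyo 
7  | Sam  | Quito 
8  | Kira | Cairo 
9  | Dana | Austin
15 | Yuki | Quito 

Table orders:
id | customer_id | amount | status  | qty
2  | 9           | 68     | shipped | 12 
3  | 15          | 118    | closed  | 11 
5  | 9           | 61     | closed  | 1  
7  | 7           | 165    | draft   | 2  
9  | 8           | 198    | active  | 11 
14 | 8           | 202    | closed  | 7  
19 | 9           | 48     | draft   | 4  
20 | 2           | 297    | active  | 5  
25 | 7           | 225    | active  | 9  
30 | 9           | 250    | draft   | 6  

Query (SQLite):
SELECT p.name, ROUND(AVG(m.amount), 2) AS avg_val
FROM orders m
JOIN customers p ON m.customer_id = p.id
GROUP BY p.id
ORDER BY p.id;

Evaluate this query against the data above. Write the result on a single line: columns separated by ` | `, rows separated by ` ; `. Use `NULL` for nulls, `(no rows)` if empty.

Sol | 297 ; Sam | 195 ; Kira | 200 ; Dana | 106.75 ; Yuki | 118

Join each orders row to its customers via customer_id.
Group joined rows by customers.id; compute ROUND(AVG(m.amount), 2) per group.
  2: ids {20} → ROUND(AVG(m.amount), 2)=297
  7: ids {7, 25} → ROUND(AVG(m.amount), 2)=195
  8: ids {9, 14} → ROUND(AVG(m.amount), 2)=200
  9: ids {2, 5, 19, 30} → ROUND(AVG(m.amount), 2)=106.75
  15: ids {3} → ROUND(AVG(m.amount), 2)=118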